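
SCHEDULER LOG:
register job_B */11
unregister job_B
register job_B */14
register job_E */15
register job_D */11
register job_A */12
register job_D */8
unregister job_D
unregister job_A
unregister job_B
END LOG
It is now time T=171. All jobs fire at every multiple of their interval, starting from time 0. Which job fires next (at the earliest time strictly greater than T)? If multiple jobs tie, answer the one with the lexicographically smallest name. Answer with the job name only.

Answer: job_E

Derivation:
Op 1: register job_B */11 -> active={job_B:*/11}
Op 2: unregister job_B -> active={}
Op 3: register job_B */14 -> active={job_B:*/14}
Op 4: register job_E */15 -> active={job_B:*/14, job_E:*/15}
Op 5: register job_D */11 -> active={job_B:*/14, job_D:*/11, job_E:*/15}
Op 6: register job_A */12 -> active={job_A:*/12, job_B:*/14, job_D:*/11, job_E:*/15}
Op 7: register job_D */8 -> active={job_A:*/12, job_B:*/14, job_D:*/8, job_E:*/15}
Op 8: unregister job_D -> active={job_A:*/12, job_B:*/14, job_E:*/15}
Op 9: unregister job_A -> active={job_B:*/14, job_E:*/15}
Op 10: unregister job_B -> active={job_E:*/15}
  job_E: interval 15, next fire after T=171 is 180
Earliest = 180, winner (lex tiebreak) = job_E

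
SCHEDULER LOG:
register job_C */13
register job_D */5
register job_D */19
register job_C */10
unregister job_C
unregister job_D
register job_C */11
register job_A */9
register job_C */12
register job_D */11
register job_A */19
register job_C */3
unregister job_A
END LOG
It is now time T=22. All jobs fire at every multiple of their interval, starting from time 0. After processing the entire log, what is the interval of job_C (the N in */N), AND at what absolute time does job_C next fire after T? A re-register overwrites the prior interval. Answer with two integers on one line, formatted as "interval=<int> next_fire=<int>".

Answer: interval=3 next_fire=24

Derivation:
Op 1: register job_C */13 -> active={job_C:*/13}
Op 2: register job_D */5 -> active={job_C:*/13, job_D:*/5}
Op 3: register job_D */19 -> active={job_C:*/13, job_D:*/19}
Op 4: register job_C */10 -> active={job_C:*/10, job_D:*/19}
Op 5: unregister job_C -> active={job_D:*/19}
Op 6: unregister job_D -> active={}
Op 7: register job_C */11 -> active={job_C:*/11}
Op 8: register job_A */9 -> active={job_A:*/9, job_C:*/11}
Op 9: register job_C */12 -> active={job_A:*/9, job_C:*/12}
Op 10: register job_D */11 -> active={job_A:*/9, job_C:*/12, job_D:*/11}
Op 11: register job_A */19 -> active={job_A:*/19, job_C:*/12, job_D:*/11}
Op 12: register job_C */3 -> active={job_A:*/19, job_C:*/3, job_D:*/11}
Op 13: unregister job_A -> active={job_C:*/3, job_D:*/11}
Final interval of job_C = 3
Next fire of job_C after T=22: (22//3+1)*3 = 24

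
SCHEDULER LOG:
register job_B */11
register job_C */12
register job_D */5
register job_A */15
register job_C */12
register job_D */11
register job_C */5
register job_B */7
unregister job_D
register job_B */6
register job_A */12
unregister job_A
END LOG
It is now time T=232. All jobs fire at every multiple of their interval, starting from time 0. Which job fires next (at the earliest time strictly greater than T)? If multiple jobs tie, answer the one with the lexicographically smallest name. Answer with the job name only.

Answer: job_B

Derivation:
Op 1: register job_B */11 -> active={job_B:*/11}
Op 2: register job_C */12 -> active={job_B:*/11, job_C:*/12}
Op 3: register job_D */5 -> active={job_B:*/11, job_C:*/12, job_D:*/5}
Op 4: register job_A */15 -> active={job_A:*/15, job_B:*/11, job_C:*/12, job_D:*/5}
Op 5: register job_C */12 -> active={job_A:*/15, job_B:*/11, job_C:*/12, job_D:*/5}
Op 6: register job_D */11 -> active={job_A:*/15, job_B:*/11, job_C:*/12, job_D:*/11}
Op 7: register job_C */5 -> active={job_A:*/15, job_B:*/11, job_C:*/5, job_D:*/11}
Op 8: register job_B */7 -> active={job_A:*/15, job_B:*/7, job_C:*/5, job_D:*/11}
Op 9: unregister job_D -> active={job_A:*/15, job_B:*/7, job_C:*/5}
Op 10: register job_B */6 -> active={job_A:*/15, job_B:*/6, job_C:*/5}
Op 11: register job_A */12 -> active={job_A:*/12, job_B:*/6, job_C:*/5}
Op 12: unregister job_A -> active={job_B:*/6, job_C:*/5}
  job_B: interval 6, next fire after T=232 is 234
  job_C: interval 5, next fire after T=232 is 235
Earliest = 234, winner (lex tiebreak) = job_B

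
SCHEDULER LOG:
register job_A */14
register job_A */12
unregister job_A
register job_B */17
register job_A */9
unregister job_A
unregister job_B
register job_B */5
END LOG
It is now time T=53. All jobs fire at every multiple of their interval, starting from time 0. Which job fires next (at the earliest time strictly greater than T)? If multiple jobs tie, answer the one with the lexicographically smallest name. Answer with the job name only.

Op 1: register job_A */14 -> active={job_A:*/14}
Op 2: register job_A */12 -> active={job_A:*/12}
Op 3: unregister job_A -> active={}
Op 4: register job_B */17 -> active={job_B:*/17}
Op 5: register job_A */9 -> active={job_A:*/9, job_B:*/17}
Op 6: unregister job_A -> active={job_B:*/17}
Op 7: unregister job_B -> active={}
Op 8: register job_B */5 -> active={job_B:*/5}
  job_B: interval 5, next fire after T=53 is 55
Earliest = 55, winner (lex tiebreak) = job_B

Answer: job_B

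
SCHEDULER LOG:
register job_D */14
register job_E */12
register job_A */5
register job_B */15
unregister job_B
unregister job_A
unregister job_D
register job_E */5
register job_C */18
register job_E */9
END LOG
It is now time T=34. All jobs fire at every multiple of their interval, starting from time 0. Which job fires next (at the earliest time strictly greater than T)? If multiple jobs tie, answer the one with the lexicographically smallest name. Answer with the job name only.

Answer: job_C

Derivation:
Op 1: register job_D */14 -> active={job_D:*/14}
Op 2: register job_E */12 -> active={job_D:*/14, job_E:*/12}
Op 3: register job_A */5 -> active={job_A:*/5, job_D:*/14, job_E:*/12}
Op 4: register job_B */15 -> active={job_A:*/5, job_B:*/15, job_D:*/14, job_E:*/12}
Op 5: unregister job_B -> active={job_A:*/5, job_D:*/14, job_E:*/12}
Op 6: unregister job_A -> active={job_D:*/14, job_E:*/12}
Op 7: unregister job_D -> active={job_E:*/12}
Op 8: register job_E */5 -> active={job_E:*/5}
Op 9: register job_C */18 -> active={job_C:*/18, job_E:*/5}
Op 10: register job_E */9 -> active={job_C:*/18, job_E:*/9}
  job_C: interval 18, next fire after T=34 is 36
  job_E: interval 9, next fire after T=34 is 36
Earliest = 36, winner (lex tiebreak) = job_C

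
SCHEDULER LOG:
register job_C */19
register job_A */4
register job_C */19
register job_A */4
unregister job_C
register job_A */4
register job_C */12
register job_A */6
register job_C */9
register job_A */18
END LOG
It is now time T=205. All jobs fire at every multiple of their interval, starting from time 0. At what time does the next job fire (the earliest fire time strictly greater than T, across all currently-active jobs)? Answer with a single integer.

Op 1: register job_C */19 -> active={job_C:*/19}
Op 2: register job_A */4 -> active={job_A:*/4, job_C:*/19}
Op 3: register job_C */19 -> active={job_A:*/4, job_C:*/19}
Op 4: register job_A */4 -> active={job_A:*/4, job_C:*/19}
Op 5: unregister job_C -> active={job_A:*/4}
Op 6: register job_A */4 -> active={job_A:*/4}
Op 7: register job_C */12 -> active={job_A:*/4, job_C:*/12}
Op 8: register job_A */6 -> active={job_A:*/6, job_C:*/12}
Op 9: register job_C */9 -> active={job_A:*/6, job_C:*/9}
Op 10: register job_A */18 -> active={job_A:*/18, job_C:*/9}
  job_A: interval 18, next fire after T=205 is 216
  job_C: interval 9, next fire after T=205 is 207
Earliest fire time = 207 (job job_C)

Answer: 207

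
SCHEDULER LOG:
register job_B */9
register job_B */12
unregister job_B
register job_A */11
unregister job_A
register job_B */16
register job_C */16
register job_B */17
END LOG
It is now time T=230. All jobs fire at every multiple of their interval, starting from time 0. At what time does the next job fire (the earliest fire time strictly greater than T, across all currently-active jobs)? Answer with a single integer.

Op 1: register job_B */9 -> active={job_B:*/9}
Op 2: register job_B */12 -> active={job_B:*/12}
Op 3: unregister job_B -> active={}
Op 4: register job_A */11 -> active={job_A:*/11}
Op 5: unregister job_A -> active={}
Op 6: register job_B */16 -> active={job_B:*/16}
Op 7: register job_C */16 -> active={job_B:*/16, job_C:*/16}
Op 8: register job_B */17 -> active={job_B:*/17, job_C:*/16}
  job_B: interval 17, next fire after T=230 is 238
  job_C: interval 16, next fire after T=230 is 240
Earliest fire time = 238 (job job_B)

Answer: 238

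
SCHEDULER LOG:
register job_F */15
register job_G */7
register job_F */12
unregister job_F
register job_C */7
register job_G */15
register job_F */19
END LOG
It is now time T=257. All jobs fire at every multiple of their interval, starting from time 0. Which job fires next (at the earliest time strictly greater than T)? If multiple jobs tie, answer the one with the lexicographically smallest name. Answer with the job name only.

Op 1: register job_F */15 -> active={job_F:*/15}
Op 2: register job_G */7 -> active={job_F:*/15, job_G:*/7}
Op 3: register job_F */12 -> active={job_F:*/12, job_G:*/7}
Op 4: unregister job_F -> active={job_G:*/7}
Op 5: register job_C */7 -> active={job_C:*/7, job_G:*/7}
Op 6: register job_G */15 -> active={job_C:*/7, job_G:*/15}
Op 7: register job_F */19 -> active={job_C:*/7, job_F:*/19, job_G:*/15}
  job_C: interval 7, next fire after T=257 is 259
  job_F: interval 19, next fire after T=257 is 266
  job_G: interval 15, next fire after T=257 is 270
Earliest = 259, winner (lex tiebreak) = job_C

Answer: job_C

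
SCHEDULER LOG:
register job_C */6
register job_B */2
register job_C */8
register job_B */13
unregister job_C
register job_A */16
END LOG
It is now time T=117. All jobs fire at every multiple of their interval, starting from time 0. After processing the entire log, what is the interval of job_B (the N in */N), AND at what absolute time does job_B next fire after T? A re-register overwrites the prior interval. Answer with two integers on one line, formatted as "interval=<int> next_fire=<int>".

Answer: interval=13 next_fire=130

Derivation:
Op 1: register job_C */6 -> active={job_C:*/6}
Op 2: register job_B */2 -> active={job_B:*/2, job_C:*/6}
Op 3: register job_C */8 -> active={job_B:*/2, job_C:*/8}
Op 4: register job_B */13 -> active={job_B:*/13, job_C:*/8}
Op 5: unregister job_C -> active={job_B:*/13}
Op 6: register job_A */16 -> active={job_A:*/16, job_B:*/13}
Final interval of job_B = 13
Next fire of job_B after T=117: (117//13+1)*13 = 130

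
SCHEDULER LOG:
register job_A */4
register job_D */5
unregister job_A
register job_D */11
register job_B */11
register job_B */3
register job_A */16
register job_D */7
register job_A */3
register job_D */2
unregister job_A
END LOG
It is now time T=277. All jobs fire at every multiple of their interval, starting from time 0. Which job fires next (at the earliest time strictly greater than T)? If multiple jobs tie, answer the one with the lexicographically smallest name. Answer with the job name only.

Op 1: register job_A */4 -> active={job_A:*/4}
Op 2: register job_D */5 -> active={job_A:*/4, job_D:*/5}
Op 3: unregister job_A -> active={job_D:*/5}
Op 4: register job_D */11 -> active={job_D:*/11}
Op 5: register job_B */11 -> active={job_B:*/11, job_D:*/11}
Op 6: register job_B */3 -> active={job_B:*/3, job_D:*/11}
Op 7: register job_A */16 -> active={job_A:*/16, job_B:*/3, job_D:*/11}
Op 8: register job_D */7 -> active={job_A:*/16, job_B:*/3, job_D:*/7}
Op 9: register job_A */3 -> active={job_A:*/3, job_B:*/3, job_D:*/7}
Op 10: register job_D */2 -> active={job_A:*/3, job_B:*/3, job_D:*/2}
Op 11: unregister job_A -> active={job_B:*/3, job_D:*/2}
  job_B: interval 3, next fire after T=277 is 279
  job_D: interval 2, next fire after T=277 is 278
Earliest = 278, winner (lex tiebreak) = job_D

Answer: job_D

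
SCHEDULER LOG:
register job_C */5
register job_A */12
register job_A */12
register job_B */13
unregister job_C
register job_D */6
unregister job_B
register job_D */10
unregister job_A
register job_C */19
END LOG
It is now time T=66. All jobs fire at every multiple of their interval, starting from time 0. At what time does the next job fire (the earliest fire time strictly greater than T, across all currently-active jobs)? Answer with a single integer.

Answer: 70

Derivation:
Op 1: register job_C */5 -> active={job_C:*/5}
Op 2: register job_A */12 -> active={job_A:*/12, job_C:*/5}
Op 3: register job_A */12 -> active={job_A:*/12, job_C:*/5}
Op 4: register job_B */13 -> active={job_A:*/12, job_B:*/13, job_C:*/5}
Op 5: unregister job_C -> active={job_A:*/12, job_B:*/13}
Op 6: register job_D */6 -> active={job_A:*/12, job_B:*/13, job_D:*/6}
Op 7: unregister job_B -> active={job_A:*/12, job_D:*/6}
Op 8: register job_D */10 -> active={job_A:*/12, job_D:*/10}
Op 9: unregister job_A -> active={job_D:*/10}
Op 10: register job_C */19 -> active={job_C:*/19, job_D:*/10}
  job_C: interval 19, next fire after T=66 is 76
  job_D: interval 10, next fire after T=66 is 70
Earliest fire time = 70 (job job_D)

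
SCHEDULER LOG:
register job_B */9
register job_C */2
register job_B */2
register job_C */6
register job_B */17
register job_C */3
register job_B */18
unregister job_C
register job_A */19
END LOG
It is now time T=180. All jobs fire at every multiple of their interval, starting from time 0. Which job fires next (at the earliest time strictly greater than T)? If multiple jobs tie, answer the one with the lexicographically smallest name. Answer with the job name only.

Op 1: register job_B */9 -> active={job_B:*/9}
Op 2: register job_C */2 -> active={job_B:*/9, job_C:*/2}
Op 3: register job_B */2 -> active={job_B:*/2, job_C:*/2}
Op 4: register job_C */6 -> active={job_B:*/2, job_C:*/6}
Op 5: register job_B */17 -> active={job_B:*/17, job_C:*/6}
Op 6: register job_C */3 -> active={job_B:*/17, job_C:*/3}
Op 7: register job_B */18 -> active={job_B:*/18, job_C:*/3}
Op 8: unregister job_C -> active={job_B:*/18}
Op 9: register job_A */19 -> active={job_A:*/19, job_B:*/18}
  job_A: interval 19, next fire after T=180 is 190
  job_B: interval 18, next fire after T=180 is 198
Earliest = 190, winner (lex tiebreak) = job_A

Answer: job_A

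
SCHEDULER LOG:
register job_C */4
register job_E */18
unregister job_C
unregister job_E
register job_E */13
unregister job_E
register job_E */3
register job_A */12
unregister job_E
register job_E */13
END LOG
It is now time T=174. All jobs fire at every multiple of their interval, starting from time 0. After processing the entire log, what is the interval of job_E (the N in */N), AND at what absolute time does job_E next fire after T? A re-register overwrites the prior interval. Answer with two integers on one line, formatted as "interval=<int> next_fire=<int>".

Op 1: register job_C */4 -> active={job_C:*/4}
Op 2: register job_E */18 -> active={job_C:*/4, job_E:*/18}
Op 3: unregister job_C -> active={job_E:*/18}
Op 4: unregister job_E -> active={}
Op 5: register job_E */13 -> active={job_E:*/13}
Op 6: unregister job_E -> active={}
Op 7: register job_E */3 -> active={job_E:*/3}
Op 8: register job_A */12 -> active={job_A:*/12, job_E:*/3}
Op 9: unregister job_E -> active={job_A:*/12}
Op 10: register job_E */13 -> active={job_A:*/12, job_E:*/13}
Final interval of job_E = 13
Next fire of job_E after T=174: (174//13+1)*13 = 182

Answer: interval=13 next_fire=182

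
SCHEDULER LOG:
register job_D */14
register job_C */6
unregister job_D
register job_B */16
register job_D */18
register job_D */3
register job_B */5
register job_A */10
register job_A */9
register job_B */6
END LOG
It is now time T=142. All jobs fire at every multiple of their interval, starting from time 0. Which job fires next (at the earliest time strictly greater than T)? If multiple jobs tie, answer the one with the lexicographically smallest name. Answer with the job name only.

Op 1: register job_D */14 -> active={job_D:*/14}
Op 2: register job_C */6 -> active={job_C:*/6, job_D:*/14}
Op 3: unregister job_D -> active={job_C:*/6}
Op 4: register job_B */16 -> active={job_B:*/16, job_C:*/6}
Op 5: register job_D */18 -> active={job_B:*/16, job_C:*/6, job_D:*/18}
Op 6: register job_D */3 -> active={job_B:*/16, job_C:*/6, job_D:*/3}
Op 7: register job_B */5 -> active={job_B:*/5, job_C:*/6, job_D:*/3}
Op 8: register job_A */10 -> active={job_A:*/10, job_B:*/5, job_C:*/6, job_D:*/3}
Op 9: register job_A */9 -> active={job_A:*/9, job_B:*/5, job_C:*/6, job_D:*/3}
Op 10: register job_B */6 -> active={job_A:*/9, job_B:*/6, job_C:*/6, job_D:*/3}
  job_A: interval 9, next fire after T=142 is 144
  job_B: interval 6, next fire after T=142 is 144
  job_C: interval 6, next fire after T=142 is 144
  job_D: interval 3, next fire after T=142 is 144
Earliest = 144, winner (lex tiebreak) = job_A

Answer: job_A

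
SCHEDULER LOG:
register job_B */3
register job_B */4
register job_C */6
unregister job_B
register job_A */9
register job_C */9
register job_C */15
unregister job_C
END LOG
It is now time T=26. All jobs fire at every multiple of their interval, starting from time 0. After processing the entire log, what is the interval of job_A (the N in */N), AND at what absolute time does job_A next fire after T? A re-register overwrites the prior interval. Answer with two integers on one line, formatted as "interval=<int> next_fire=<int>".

Op 1: register job_B */3 -> active={job_B:*/3}
Op 2: register job_B */4 -> active={job_B:*/4}
Op 3: register job_C */6 -> active={job_B:*/4, job_C:*/6}
Op 4: unregister job_B -> active={job_C:*/6}
Op 5: register job_A */9 -> active={job_A:*/9, job_C:*/6}
Op 6: register job_C */9 -> active={job_A:*/9, job_C:*/9}
Op 7: register job_C */15 -> active={job_A:*/9, job_C:*/15}
Op 8: unregister job_C -> active={job_A:*/9}
Final interval of job_A = 9
Next fire of job_A after T=26: (26//9+1)*9 = 27

Answer: interval=9 next_fire=27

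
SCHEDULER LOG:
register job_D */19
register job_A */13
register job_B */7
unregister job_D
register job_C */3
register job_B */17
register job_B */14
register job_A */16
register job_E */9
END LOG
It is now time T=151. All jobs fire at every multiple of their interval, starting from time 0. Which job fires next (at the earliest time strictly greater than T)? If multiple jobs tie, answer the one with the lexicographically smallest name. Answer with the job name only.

Op 1: register job_D */19 -> active={job_D:*/19}
Op 2: register job_A */13 -> active={job_A:*/13, job_D:*/19}
Op 3: register job_B */7 -> active={job_A:*/13, job_B:*/7, job_D:*/19}
Op 4: unregister job_D -> active={job_A:*/13, job_B:*/7}
Op 5: register job_C */3 -> active={job_A:*/13, job_B:*/7, job_C:*/3}
Op 6: register job_B */17 -> active={job_A:*/13, job_B:*/17, job_C:*/3}
Op 7: register job_B */14 -> active={job_A:*/13, job_B:*/14, job_C:*/3}
Op 8: register job_A */16 -> active={job_A:*/16, job_B:*/14, job_C:*/3}
Op 9: register job_E */9 -> active={job_A:*/16, job_B:*/14, job_C:*/3, job_E:*/9}
  job_A: interval 16, next fire after T=151 is 160
  job_B: interval 14, next fire after T=151 is 154
  job_C: interval 3, next fire after T=151 is 153
  job_E: interval 9, next fire after T=151 is 153
Earliest = 153, winner (lex tiebreak) = job_C

Answer: job_C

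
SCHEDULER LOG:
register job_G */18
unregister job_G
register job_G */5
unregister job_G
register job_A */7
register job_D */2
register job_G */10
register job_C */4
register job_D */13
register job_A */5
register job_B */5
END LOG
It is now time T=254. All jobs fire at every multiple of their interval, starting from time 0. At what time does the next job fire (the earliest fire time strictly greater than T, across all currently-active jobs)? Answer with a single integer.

Answer: 255

Derivation:
Op 1: register job_G */18 -> active={job_G:*/18}
Op 2: unregister job_G -> active={}
Op 3: register job_G */5 -> active={job_G:*/5}
Op 4: unregister job_G -> active={}
Op 5: register job_A */7 -> active={job_A:*/7}
Op 6: register job_D */2 -> active={job_A:*/7, job_D:*/2}
Op 7: register job_G */10 -> active={job_A:*/7, job_D:*/2, job_G:*/10}
Op 8: register job_C */4 -> active={job_A:*/7, job_C:*/4, job_D:*/2, job_G:*/10}
Op 9: register job_D */13 -> active={job_A:*/7, job_C:*/4, job_D:*/13, job_G:*/10}
Op 10: register job_A */5 -> active={job_A:*/5, job_C:*/4, job_D:*/13, job_G:*/10}
Op 11: register job_B */5 -> active={job_A:*/5, job_B:*/5, job_C:*/4, job_D:*/13, job_G:*/10}
  job_A: interval 5, next fire after T=254 is 255
  job_B: interval 5, next fire after T=254 is 255
  job_C: interval 4, next fire after T=254 is 256
  job_D: interval 13, next fire after T=254 is 260
  job_G: interval 10, next fire after T=254 is 260
Earliest fire time = 255 (job job_A)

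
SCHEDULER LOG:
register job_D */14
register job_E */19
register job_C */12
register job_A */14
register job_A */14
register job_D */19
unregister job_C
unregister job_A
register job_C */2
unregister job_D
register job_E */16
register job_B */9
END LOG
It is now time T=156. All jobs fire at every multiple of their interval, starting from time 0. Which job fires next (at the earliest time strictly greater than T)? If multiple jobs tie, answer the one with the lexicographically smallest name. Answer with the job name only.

Answer: job_C

Derivation:
Op 1: register job_D */14 -> active={job_D:*/14}
Op 2: register job_E */19 -> active={job_D:*/14, job_E:*/19}
Op 3: register job_C */12 -> active={job_C:*/12, job_D:*/14, job_E:*/19}
Op 4: register job_A */14 -> active={job_A:*/14, job_C:*/12, job_D:*/14, job_E:*/19}
Op 5: register job_A */14 -> active={job_A:*/14, job_C:*/12, job_D:*/14, job_E:*/19}
Op 6: register job_D */19 -> active={job_A:*/14, job_C:*/12, job_D:*/19, job_E:*/19}
Op 7: unregister job_C -> active={job_A:*/14, job_D:*/19, job_E:*/19}
Op 8: unregister job_A -> active={job_D:*/19, job_E:*/19}
Op 9: register job_C */2 -> active={job_C:*/2, job_D:*/19, job_E:*/19}
Op 10: unregister job_D -> active={job_C:*/2, job_E:*/19}
Op 11: register job_E */16 -> active={job_C:*/2, job_E:*/16}
Op 12: register job_B */9 -> active={job_B:*/9, job_C:*/2, job_E:*/16}
  job_B: interval 9, next fire after T=156 is 162
  job_C: interval 2, next fire after T=156 is 158
  job_E: interval 16, next fire after T=156 is 160
Earliest = 158, winner (lex tiebreak) = job_C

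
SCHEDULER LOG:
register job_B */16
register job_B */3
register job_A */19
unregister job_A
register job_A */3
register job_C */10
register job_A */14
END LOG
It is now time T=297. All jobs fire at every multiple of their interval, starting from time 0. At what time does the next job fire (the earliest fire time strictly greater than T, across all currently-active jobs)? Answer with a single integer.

Op 1: register job_B */16 -> active={job_B:*/16}
Op 2: register job_B */3 -> active={job_B:*/3}
Op 3: register job_A */19 -> active={job_A:*/19, job_B:*/3}
Op 4: unregister job_A -> active={job_B:*/3}
Op 5: register job_A */3 -> active={job_A:*/3, job_B:*/3}
Op 6: register job_C */10 -> active={job_A:*/3, job_B:*/3, job_C:*/10}
Op 7: register job_A */14 -> active={job_A:*/14, job_B:*/3, job_C:*/10}
  job_A: interval 14, next fire after T=297 is 308
  job_B: interval 3, next fire after T=297 is 300
  job_C: interval 10, next fire after T=297 is 300
Earliest fire time = 300 (job job_B)

Answer: 300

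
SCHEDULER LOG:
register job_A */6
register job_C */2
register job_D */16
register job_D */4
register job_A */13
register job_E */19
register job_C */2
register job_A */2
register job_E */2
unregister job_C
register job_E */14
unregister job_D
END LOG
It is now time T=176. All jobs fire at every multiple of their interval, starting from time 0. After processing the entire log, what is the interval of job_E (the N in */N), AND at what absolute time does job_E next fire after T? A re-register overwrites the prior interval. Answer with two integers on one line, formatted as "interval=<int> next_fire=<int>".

Answer: interval=14 next_fire=182

Derivation:
Op 1: register job_A */6 -> active={job_A:*/6}
Op 2: register job_C */2 -> active={job_A:*/6, job_C:*/2}
Op 3: register job_D */16 -> active={job_A:*/6, job_C:*/2, job_D:*/16}
Op 4: register job_D */4 -> active={job_A:*/6, job_C:*/2, job_D:*/4}
Op 5: register job_A */13 -> active={job_A:*/13, job_C:*/2, job_D:*/4}
Op 6: register job_E */19 -> active={job_A:*/13, job_C:*/2, job_D:*/4, job_E:*/19}
Op 7: register job_C */2 -> active={job_A:*/13, job_C:*/2, job_D:*/4, job_E:*/19}
Op 8: register job_A */2 -> active={job_A:*/2, job_C:*/2, job_D:*/4, job_E:*/19}
Op 9: register job_E */2 -> active={job_A:*/2, job_C:*/2, job_D:*/4, job_E:*/2}
Op 10: unregister job_C -> active={job_A:*/2, job_D:*/4, job_E:*/2}
Op 11: register job_E */14 -> active={job_A:*/2, job_D:*/4, job_E:*/14}
Op 12: unregister job_D -> active={job_A:*/2, job_E:*/14}
Final interval of job_E = 14
Next fire of job_E after T=176: (176//14+1)*14 = 182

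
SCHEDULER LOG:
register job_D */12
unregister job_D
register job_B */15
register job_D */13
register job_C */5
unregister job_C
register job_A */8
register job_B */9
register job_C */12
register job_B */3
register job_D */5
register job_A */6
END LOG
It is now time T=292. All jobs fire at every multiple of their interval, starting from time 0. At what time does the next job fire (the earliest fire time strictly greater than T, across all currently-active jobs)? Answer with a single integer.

Op 1: register job_D */12 -> active={job_D:*/12}
Op 2: unregister job_D -> active={}
Op 3: register job_B */15 -> active={job_B:*/15}
Op 4: register job_D */13 -> active={job_B:*/15, job_D:*/13}
Op 5: register job_C */5 -> active={job_B:*/15, job_C:*/5, job_D:*/13}
Op 6: unregister job_C -> active={job_B:*/15, job_D:*/13}
Op 7: register job_A */8 -> active={job_A:*/8, job_B:*/15, job_D:*/13}
Op 8: register job_B */9 -> active={job_A:*/8, job_B:*/9, job_D:*/13}
Op 9: register job_C */12 -> active={job_A:*/8, job_B:*/9, job_C:*/12, job_D:*/13}
Op 10: register job_B */3 -> active={job_A:*/8, job_B:*/3, job_C:*/12, job_D:*/13}
Op 11: register job_D */5 -> active={job_A:*/8, job_B:*/3, job_C:*/12, job_D:*/5}
Op 12: register job_A */6 -> active={job_A:*/6, job_B:*/3, job_C:*/12, job_D:*/5}
  job_A: interval 6, next fire after T=292 is 294
  job_B: interval 3, next fire after T=292 is 294
  job_C: interval 12, next fire after T=292 is 300
  job_D: interval 5, next fire after T=292 is 295
Earliest fire time = 294 (job job_A)

Answer: 294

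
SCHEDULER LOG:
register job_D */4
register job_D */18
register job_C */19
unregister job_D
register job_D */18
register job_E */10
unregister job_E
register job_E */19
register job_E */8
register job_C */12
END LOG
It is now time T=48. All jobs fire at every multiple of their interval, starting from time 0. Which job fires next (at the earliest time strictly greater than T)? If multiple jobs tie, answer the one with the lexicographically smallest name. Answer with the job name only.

Op 1: register job_D */4 -> active={job_D:*/4}
Op 2: register job_D */18 -> active={job_D:*/18}
Op 3: register job_C */19 -> active={job_C:*/19, job_D:*/18}
Op 4: unregister job_D -> active={job_C:*/19}
Op 5: register job_D */18 -> active={job_C:*/19, job_D:*/18}
Op 6: register job_E */10 -> active={job_C:*/19, job_D:*/18, job_E:*/10}
Op 7: unregister job_E -> active={job_C:*/19, job_D:*/18}
Op 8: register job_E */19 -> active={job_C:*/19, job_D:*/18, job_E:*/19}
Op 9: register job_E */8 -> active={job_C:*/19, job_D:*/18, job_E:*/8}
Op 10: register job_C */12 -> active={job_C:*/12, job_D:*/18, job_E:*/8}
  job_C: interval 12, next fire after T=48 is 60
  job_D: interval 18, next fire after T=48 is 54
  job_E: interval 8, next fire after T=48 is 56
Earliest = 54, winner (lex tiebreak) = job_D

Answer: job_D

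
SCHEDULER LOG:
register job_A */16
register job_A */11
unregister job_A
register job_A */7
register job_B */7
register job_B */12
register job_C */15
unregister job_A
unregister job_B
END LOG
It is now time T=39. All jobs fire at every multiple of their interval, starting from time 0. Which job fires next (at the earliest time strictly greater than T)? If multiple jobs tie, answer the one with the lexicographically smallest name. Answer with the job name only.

Op 1: register job_A */16 -> active={job_A:*/16}
Op 2: register job_A */11 -> active={job_A:*/11}
Op 3: unregister job_A -> active={}
Op 4: register job_A */7 -> active={job_A:*/7}
Op 5: register job_B */7 -> active={job_A:*/7, job_B:*/7}
Op 6: register job_B */12 -> active={job_A:*/7, job_B:*/12}
Op 7: register job_C */15 -> active={job_A:*/7, job_B:*/12, job_C:*/15}
Op 8: unregister job_A -> active={job_B:*/12, job_C:*/15}
Op 9: unregister job_B -> active={job_C:*/15}
  job_C: interval 15, next fire after T=39 is 45
Earliest = 45, winner (lex tiebreak) = job_C

Answer: job_C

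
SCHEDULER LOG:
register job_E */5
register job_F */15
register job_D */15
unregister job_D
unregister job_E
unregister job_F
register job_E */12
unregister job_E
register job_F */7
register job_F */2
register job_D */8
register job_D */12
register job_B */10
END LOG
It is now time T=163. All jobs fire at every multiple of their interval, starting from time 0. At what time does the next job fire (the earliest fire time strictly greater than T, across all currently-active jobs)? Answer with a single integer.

Op 1: register job_E */5 -> active={job_E:*/5}
Op 2: register job_F */15 -> active={job_E:*/5, job_F:*/15}
Op 3: register job_D */15 -> active={job_D:*/15, job_E:*/5, job_F:*/15}
Op 4: unregister job_D -> active={job_E:*/5, job_F:*/15}
Op 5: unregister job_E -> active={job_F:*/15}
Op 6: unregister job_F -> active={}
Op 7: register job_E */12 -> active={job_E:*/12}
Op 8: unregister job_E -> active={}
Op 9: register job_F */7 -> active={job_F:*/7}
Op 10: register job_F */2 -> active={job_F:*/2}
Op 11: register job_D */8 -> active={job_D:*/8, job_F:*/2}
Op 12: register job_D */12 -> active={job_D:*/12, job_F:*/2}
Op 13: register job_B */10 -> active={job_B:*/10, job_D:*/12, job_F:*/2}
  job_B: interval 10, next fire after T=163 is 170
  job_D: interval 12, next fire after T=163 is 168
  job_F: interval 2, next fire after T=163 is 164
Earliest fire time = 164 (job job_F)

Answer: 164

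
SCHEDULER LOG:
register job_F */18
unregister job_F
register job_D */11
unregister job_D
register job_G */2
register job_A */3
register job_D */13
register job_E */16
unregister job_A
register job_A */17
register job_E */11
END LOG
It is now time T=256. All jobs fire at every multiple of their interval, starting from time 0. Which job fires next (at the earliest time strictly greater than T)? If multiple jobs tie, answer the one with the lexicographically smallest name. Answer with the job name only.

Op 1: register job_F */18 -> active={job_F:*/18}
Op 2: unregister job_F -> active={}
Op 3: register job_D */11 -> active={job_D:*/11}
Op 4: unregister job_D -> active={}
Op 5: register job_G */2 -> active={job_G:*/2}
Op 6: register job_A */3 -> active={job_A:*/3, job_G:*/2}
Op 7: register job_D */13 -> active={job_A:*/3, job_D:*/13, job_G:*/2}
Op 8: register job_E */16 -> active={job_A:*/3, job_D:*/13, job_E:*/16, job_G:*/2}
Op 9: unregister job_A -> active={job_D:*/13, job_E:*/16, job_G:*/2}
Op 10: register job_A */17 -> active={job_A:*/17, job_D:*/13, job_E:*/16, job_G:*/2}
Op 11: register job_E */11 -> active={job_A:*/17, job_D:*/13, job_E:*/11, job_G:*/2}
  job_A: interval 17, next fire after T=256 is 272
  job_D: interval 13, next fire after T=256 is 260
  job_E: interval 11, next fire after T=256 is 264
  job_G: interval 2, next fire after T=256 is 258
Earliest = 258, winner (lex tiebreak) = job_G

Answer: job_G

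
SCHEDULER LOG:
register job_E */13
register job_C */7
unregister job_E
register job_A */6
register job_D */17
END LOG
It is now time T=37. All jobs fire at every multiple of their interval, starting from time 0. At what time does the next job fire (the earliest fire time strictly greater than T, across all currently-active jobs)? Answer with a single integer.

Answer: 42

Derivation:
Op 1: register job_E */13 -> active={job_E:*/13}
Op 2: register job_C */7 -> active={job_C:*/7, job_E:*/13}
Op 3: unregister job_E -> active={job_C:*/7}
Op 4: register job_A */6 -> active={job_A:*/6, job_C:*/7}
Op 5: register job_D */17 -> active={job_A:*/6, job_C:*/7, job_D:*/17}
  job_A: interval 6, next fire after T=37 is 42
  job_C: interval 7, next fire after T=37 is 42
  job_D: interval 17, next fire after T=37 is 51
Earliest fire time = 42 (job job_A)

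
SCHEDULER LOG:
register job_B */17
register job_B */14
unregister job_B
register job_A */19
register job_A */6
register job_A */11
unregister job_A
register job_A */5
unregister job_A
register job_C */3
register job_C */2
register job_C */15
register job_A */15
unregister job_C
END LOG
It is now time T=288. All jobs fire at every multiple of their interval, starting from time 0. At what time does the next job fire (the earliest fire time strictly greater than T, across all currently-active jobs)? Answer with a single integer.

Answer: 300

Derivation:
Op 1: register job_B */17 -> active={job_B:*/17}
Op 2: register job_B */14 -> active={job_B:*/14}
Op 3: unregister job_B -> active={}
Op 4: register job_A */19 -> active={job_A:*/19}
Op 5: register job_A */6 -> active={job_A:*/6}
Op 6: register job_A */11 -> active={job_A:*/11}
Op 7: unregister job_A -> active={}
Op 8: register job_A */5 -> active={job_A:*/5}
Op 9: unregister job_A -> active={}
Op 10: register job_C */3 -> active={job_C:*/3}
Op 11: register job_C */2 -> active={job_C:*/2}
Op 12: register job_C */15 -> active={job_C:*/15}
Op 13: register job_A */15 -> active={job_A:*/15, job_C:*/15}
Op 14: unregister job_C -> active={job_A:*/15}
  job_A: interval 15, next fire after T=288 is 300
Earliest fire time = 300 (job job_A)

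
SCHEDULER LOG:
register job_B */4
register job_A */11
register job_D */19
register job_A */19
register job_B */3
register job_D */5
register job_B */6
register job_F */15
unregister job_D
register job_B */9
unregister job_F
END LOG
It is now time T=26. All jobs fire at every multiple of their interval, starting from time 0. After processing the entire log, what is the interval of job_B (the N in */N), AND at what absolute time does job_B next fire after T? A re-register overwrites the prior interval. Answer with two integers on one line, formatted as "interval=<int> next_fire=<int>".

Op 1: register job_B */4 -> active={job_B:*/4}
Op 2: register job_A */11 -> active={job_A:*/11, job_B:*/4}
Op 3: register job_D */19 -> active={job_A:*/11, job_B:*/4, job_D:*/19}
Op 4: register job_A */19 -> active={job_A:*/19, job_B:*/4, job_D:*/19}
Op 5: register job_B */3 -> active={job_A:*/19, job_B:*/3, job_D:*/19}
Op 6: register job_D */5 -> active={job_A:*/19, job_B:*/3, job_D:*/5}
Op 7: register job_B */6 -> active={job_A:*/19, job_B:*/6, job_D:*/5}
Op 8: register job_F */15 -> active={job_A:*/19, job_B:*/6, job_D:*/5, job_F:*/15}
Op 9: unregister job_D -> active={job_A:*/19, job_B:*/6, job_F:*/15}
Op 10: register job_B */9 -> active={job_A:*/19, job_B:*/9, job_F:*/15}
Op 11: unregister job_F -> active={job_A:*/19, job_B:*/9}
Final interval of job_B = 9
Next fire of job_B after T=26: (26//9+1)*9 = 27

Answer: interval=9 next_fire=27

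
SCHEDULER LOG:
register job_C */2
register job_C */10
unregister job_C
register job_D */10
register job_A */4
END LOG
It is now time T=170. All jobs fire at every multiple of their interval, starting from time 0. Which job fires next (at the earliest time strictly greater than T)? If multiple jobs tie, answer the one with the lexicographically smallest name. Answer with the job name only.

Op 1: register job_C */2 -> active={job_C:*/2}
Op 2: register job_C */10 -> active={job_C:*/10}
Op 3: unregister job_C -> active={}
Op 4: register job_D */10 -> active={job_D:*/10}
Op 5: register job_A */4 -> active={job_A:*/4, job_D:*/10}
  job_A: interval 4, next fire after T=170 is 172
  job_D: interval 10, next fire after T=170 is 180
Earliest = 172, winner (lex tiebreak) = job_A

Answer: job_A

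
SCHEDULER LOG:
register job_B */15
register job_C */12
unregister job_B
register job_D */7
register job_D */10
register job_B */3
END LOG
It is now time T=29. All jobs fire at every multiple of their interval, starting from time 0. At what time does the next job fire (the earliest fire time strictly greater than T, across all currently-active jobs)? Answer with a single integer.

Answer: 30

Derivation:
Op 1: register job_B */15 -> active={job_B:*/15}
Op 2: register job_C */12 -> active={job_B:*/15, job_C:*/12}
Op 3: unregister job_B -> active={job_C:*/12}
Op 4: register job_D */7 -> active={job_C:*/12, job_D:*/7}
Op 5: register job_D */10 -> active={job_C:*/12, job_D:*/10}
Op 6: register job_B */3 -> active={job_B:*/3, job_C:*/12, job_D:*/10}
  job_B: interval 3, next fire after T=29 is 30
  job_C: interval 12, next fire after T=29 is 36
  job_D: interval 10, next fire after T=29 is 30
Earliest fire time = 30 (job job_B)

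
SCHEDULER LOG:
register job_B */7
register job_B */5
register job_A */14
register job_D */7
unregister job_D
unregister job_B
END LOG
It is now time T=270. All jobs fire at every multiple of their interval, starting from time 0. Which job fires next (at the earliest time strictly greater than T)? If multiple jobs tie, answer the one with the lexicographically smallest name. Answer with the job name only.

Answer: job_A

Derivation:
Op 1: register job_B */7 -> active={job_B:*/7}
Op 2: register job_B */5 -> active={job_B:*/5}
Op 3: register job_A */14 -> active={job_A:*/14, job_B:*/5}
Op 4: register job_D */7 -> active={job_A:*/14, job_B:*/5, job_D:*/7}
Op 5: unregister job_D -> active={job_A:*/14, job_B:*/5}
Op 6: unregister job_B -> active={job_A:*/14}
  job_A: interval 14, next fire after T=270 is 280
Earliest = 280, winner (lex tiebreak) = job_A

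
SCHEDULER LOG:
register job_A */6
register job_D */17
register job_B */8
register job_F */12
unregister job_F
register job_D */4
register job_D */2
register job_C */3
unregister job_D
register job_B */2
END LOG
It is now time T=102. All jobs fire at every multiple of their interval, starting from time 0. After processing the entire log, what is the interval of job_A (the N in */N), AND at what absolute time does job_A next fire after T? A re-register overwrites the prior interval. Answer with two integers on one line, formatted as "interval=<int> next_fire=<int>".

Answer: interval=6 next_fire=108

Derivation:
Op 1: register job_A */6 -> active={job_A:*/6}
Op 2: register job_D */17 -> active={job_A:*/6, job_D:*/17}
Op 3: register job_B */8 -> active={job_A:*/6, job_B:*/8, job_D:*/17}
Op 4: register job_F */12 -> active={job_A:*/6, job_B:*/8, job_D:*/17, job_F:*/12}
Op 5: unregister job_F -> active={job_A:*/6, job_B:*/8, job_D:*/17}
Op 6: register job_D */4 -> active={job_A:*/6, job_B:*/8, job_D:*/4}
Op 7: register job_D */2 -> active={job_A:*/6, job_B:*/8, job_D:*/2}
Op 8: register job_C */3 -> active={job_A:*/6, job_B:*/8, job_C:*/3, job_D:*/2}
Op 9: unregister job_D -> active={job_A:*/6, job_B:*/8, job_C:*/3}
Op 10: register job_B */2 -> active={job_A:*/6, job_B:*/2, job_C:*/3}
Final interval of job_A = 6
Next fire of job_A after T=102: (102//6+1)*6 = 108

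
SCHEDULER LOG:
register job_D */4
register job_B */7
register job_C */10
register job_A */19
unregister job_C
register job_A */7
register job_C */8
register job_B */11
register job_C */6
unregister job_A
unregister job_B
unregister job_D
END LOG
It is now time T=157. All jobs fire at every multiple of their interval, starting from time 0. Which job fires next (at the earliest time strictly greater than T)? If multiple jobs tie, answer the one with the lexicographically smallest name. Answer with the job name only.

Answer: job_C

Derivation:
Op 1: register job_D */4 -> active={job_D:*/4}
Op 2: register job_B */7 -> active={job_B:*/7, job_D:*/4}
Op 3: register job_C */10 -> active={job_B:*/7, job_C:*/10, job_D:*/4}
Op 4: register job_A */19 -> active={job_A:*/19, job_B:*/7, job_C:*/10, job_D:*/4}
Op 5: unregister job_C -> active={job_A:*/19, job_B:*/7, job_D:*/4}
Op 6: register job_A */7 -> active={job_A:*/7, job_B:*/7, job_D:*/4}
Op 7: register job_C */8 -> active={job_A:*/7, job_B:*/7, job_C:*/8, job_D:*/4}
Op 8: register job_B */11 -> active={job_A:*/7, job_B:*/11, job_C:*/8, job_D:*/4}
Op 9: register job_C */6 -> active={job_A:*/7, job_B:*/11, job_C:*/6, job_D:*/4}
Op 10: unregister job_A -> active={job_B:*/11, job_C:*/6, job_D:*/4}
Op 11: unregister job_B -> active={job_C:*/6, job_D:*/4}
Op 12: unregister job_D -> active={job_C:*/6}
  job_C: interval 6, next fire after T=157 is 162
Earliest = 162, winner (lex tiebreak) = job_C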